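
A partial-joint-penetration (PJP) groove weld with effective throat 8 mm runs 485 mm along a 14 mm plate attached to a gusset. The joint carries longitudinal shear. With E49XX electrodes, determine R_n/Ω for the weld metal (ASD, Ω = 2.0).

E49XX → F_EXX = 490 MPa.
Effective throat (given) t_e = 8 mm.
A_we = 8 × 485 = 3880 mm².
F_nw = 0.6 F_EXX = 294 MPa.
R_n/Ω = (294 × 3880) / 2.0 × 10⁻³ = 570.4 kN.

R_n/Ω ≈ 570 kN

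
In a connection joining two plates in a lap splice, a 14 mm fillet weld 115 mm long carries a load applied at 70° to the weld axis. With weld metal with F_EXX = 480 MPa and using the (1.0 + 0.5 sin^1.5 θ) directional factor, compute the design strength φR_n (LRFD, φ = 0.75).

φR_n ≈ 358 kN

t_e = 0.707 × 14 = 9.898 mm; A_we = 9.898 × 115 = 1138 mm².
Directional factor: 1.0 + 0.5 sin^1.5(70°) = 1.455.
F_nw = 0.6 × 480 × 1.455 = 419.2 MPa.
φR_n = 0.75 × 419.2 × 1138 × 10⁻³ = 357.8 kN.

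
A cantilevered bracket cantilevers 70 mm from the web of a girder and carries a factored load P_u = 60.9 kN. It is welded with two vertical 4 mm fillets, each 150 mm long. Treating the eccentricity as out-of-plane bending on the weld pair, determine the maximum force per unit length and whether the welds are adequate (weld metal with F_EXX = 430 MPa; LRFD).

L_w = 2 × 150 = 300 mm; section modulus (unit throat) S = 2 × L²/6 = 7500 mm².
Direct shear f_v = P/L_w = 60.9×10³/300 = 203 N/mm.
Moment M = P × e = 60.9×10³ × 70 = 4263000 N·mm; bending f_b = M/S = 568.4 N/mm.
f_max = √(f_v² + f_b²) = √(203² + 568.4²) = 603.6 N/mm.
φr_n = 0.75 × 0.6 × 430 × (0.707 × 4) = 547.2 N/mm → NOT adequate.

f_max ≈ 604 N/mm; NOT adequate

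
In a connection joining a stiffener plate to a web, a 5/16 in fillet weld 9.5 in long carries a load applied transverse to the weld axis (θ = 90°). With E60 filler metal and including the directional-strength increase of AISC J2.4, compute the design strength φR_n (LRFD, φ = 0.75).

φR_n ≈ 85 kips

E60XX → F_EXX = 60 ksi.
t_e = 0.707 × 0.3125 = 0.2209 in; A_we = 0.2209 × 9.5 = 2.099 in².
Directional factor: 1.0 + 0.5 sin^1.5(90°) = 1.5.
F_nw = 0.6 × 60 × 1.5 = 54 ksi.
φR_n = 0.75 × 54 × 2.099 = 85.01 kips.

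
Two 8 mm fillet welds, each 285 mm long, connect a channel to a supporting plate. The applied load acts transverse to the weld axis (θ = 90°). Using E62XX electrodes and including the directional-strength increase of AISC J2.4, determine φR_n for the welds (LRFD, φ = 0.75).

φR_n ≈ 1350 kN

E62XX → F_EXX = 620 MPa.
t_e = 0.707 × 8 = 5.656 mm; A_we = 5.656 × 570 = 3224 mm².
Directional factor: 1.0 + 0.5 sin^1.5(90°) = 1.5.
F_nw = 0.6 × 620 × 1.5 = 558 MPa.
φR_n = 0.75 × 558 × 3224 × 10⁻³ = 1349 kN.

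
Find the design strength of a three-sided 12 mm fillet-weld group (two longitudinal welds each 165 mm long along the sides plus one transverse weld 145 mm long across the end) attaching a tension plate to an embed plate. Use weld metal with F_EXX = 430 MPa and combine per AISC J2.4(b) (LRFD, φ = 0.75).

φR_n ≈ 818 kN

t_e = 0.707 × 12 = 8.484 mm.
R_nwl = 0.6 × 430 × 8.484 × 330 × 10⁻³ = 722.3 kN (longitudinal, 2 welds).
R_nwt = 0.6 × 430 × 8.484 × 145 × 10⁻³ = 317.4 kN (transverse, base value).
(i) R_nwl + R_nwt = 1040 kN; (ii) 0.85 R_nwl + 1.5 R_nwt = 1090 kN.
R_n = max = 1090 kN [governs: (ii)]; φR_n = 817.5 kN.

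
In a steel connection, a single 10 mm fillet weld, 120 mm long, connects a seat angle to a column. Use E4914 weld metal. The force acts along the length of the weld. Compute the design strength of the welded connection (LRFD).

E49XX → F_EXX = 490 MPa.
Effective throat t_e = 0.707 × 10 = 7.07 mm.
Total length L = 120 mm; A_we = 7.07 × 120 = 848.4 mm².
F_nw = 0.6 F_EXX = 0.6 × 490 = 294 MPa.
φR_n = 0.75 × 294 × 848.4 × 10⁻³ = 187.1 kN.

φR_n ≈ 187 kN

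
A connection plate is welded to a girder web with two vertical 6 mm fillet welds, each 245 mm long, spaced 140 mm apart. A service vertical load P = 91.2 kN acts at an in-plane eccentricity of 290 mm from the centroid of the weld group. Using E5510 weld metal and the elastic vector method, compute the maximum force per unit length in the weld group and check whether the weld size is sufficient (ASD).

f_max ≈ 876 N/mm; NOT adequate

E55XX → F_EXX = 550 MPa.
Total weld length L_w = 490 mm. Treat welds as unit-width lines.
Polar moment about centroid: J = 2[d³/12 + d(b/2)²] = 2[245³/12 + 245×70²] = 4852000 mm³.
Direct shear f_v = P/L_w = 91.2×10³ / 490 = 186.1 N/mm (vertical).
Torsion M = P·e = 91.2×10³ × 290 = 26448000 N·mm.
Critical point at (x, y) = (70, 122.5) from centroid. f_tx = M·y/J = 667.7 N/mm; f_ty = M·x/J = 381.6 N/mm.
Resultant f_max = √[f_tx² + (f_v + f_ty)²] = √[667.7² + (186.1 + 381.6)²] = 876.4 N/mm.
Capacity per unit length: r_n/Ω = (1/2.0) × 0.6 × 550 × (0.707 × 6) = 699.9 N/mm.
876.4 > 699.9 → NOT adequate.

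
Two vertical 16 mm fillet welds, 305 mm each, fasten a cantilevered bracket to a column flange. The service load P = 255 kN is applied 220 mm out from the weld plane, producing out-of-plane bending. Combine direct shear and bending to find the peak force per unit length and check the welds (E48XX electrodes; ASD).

E48XX → F_EXX = 480 MPa.
L_w = 2 × 305 = 610 mm; section modulus (unit throat) S = 2 × L²/6 = 31010 mm².
Direct shear f_v = P/L_w = 255×10³/610 = 418 N/mm.
Moment M = P × e = 255×10³ × 220 = 56100000 N·mm; bending f_b = M/S = 1809 N/mm.
f_max = √(f_v² + f_b²) = √(418² + 1809²) = 1857 N/mm.
r_n/Ω = (1/2.0) × 0.6 × 480 × (0.707 × 16) = 1629 N/mm → NOT adequate.

f_max ≈ 1860 N/mm; NOT adequate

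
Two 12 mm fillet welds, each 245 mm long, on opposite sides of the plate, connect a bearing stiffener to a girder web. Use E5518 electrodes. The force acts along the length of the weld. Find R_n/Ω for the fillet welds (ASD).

R_n/Ω ≈ 686 kN

E55XX → F_EXX = 550 MPa.
Effective throat t_e = 0.707 × 12 = 8.484 mm.
Total length L = 490 mm; A_we = 8.484 × 490 = 4157 mm².
F_nw = 0.6 F_EXX = 0.6 × 550 = 330 MPa.
R_n = 330 × 4157 × 10⁻³ = 1372 kN; R_n/Ω = 1372/2.0 = 685.9 kN.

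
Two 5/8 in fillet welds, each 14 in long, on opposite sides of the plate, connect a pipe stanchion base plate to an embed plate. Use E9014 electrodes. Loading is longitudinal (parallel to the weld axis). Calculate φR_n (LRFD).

E90XX → F_EXX = 90 ksi.
Effective throat t_e = 0.707 × 0.625 = 0.4419 in.
Total length L = 28 in; A_we = 0.4419 × 28 = 12.37 in².
F_nw = 0.6 F_EXX = 0.6 × 90 = 54 ksi.
φR_n = 0.75 × 54 × 12.37 = 501.1 kip.

φR_n ≈ 501 kip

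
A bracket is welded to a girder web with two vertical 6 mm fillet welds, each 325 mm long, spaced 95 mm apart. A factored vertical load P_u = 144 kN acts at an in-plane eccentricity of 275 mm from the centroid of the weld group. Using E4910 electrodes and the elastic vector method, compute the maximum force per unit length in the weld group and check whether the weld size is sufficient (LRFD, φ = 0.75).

E49XX → F_EXX = 490 MPa.
Total weld length L_w = 650 mm. Treat welds as unit-width lines.
Polar moment about centroid: J = 2[d³/12 + d(b/2)²] = 2[325³/12 + 325×47.5²] = 7188000 mm³.
Direct shear f_v = P/L_w = 144×10³ / 650 = 221.5 N/mm (vertical).
Torsion M = P·e = 144×10³ × 275 = 39600000 N·mm.
Critical point at (x, y) = (47.5, 162.5) from centroid. f_tx = M·y/J = 895.3 N/mm; f_ty = M·x/J = 261.7 N/mm.
Resultant f_max = √[f_tx² + (f_v + f_ty)²] = √[895.3² + (221.5 + 261.7)²] = 1017 N/mm.
Capacity per unit length: φr_n = 0.75 × 0.6 × 490 × (0.707 × 6) = 935.4 N/mm.
1017 > 935.4 → NOT adequate.

f_max ≈ 1020 N/mm; NOT adequate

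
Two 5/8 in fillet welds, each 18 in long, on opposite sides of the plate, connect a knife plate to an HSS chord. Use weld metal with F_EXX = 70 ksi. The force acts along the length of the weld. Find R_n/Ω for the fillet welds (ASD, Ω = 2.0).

Effective throat t_e = 0.707 × 0.625 = 0.4419 in.
Total length L = 36 in; A_we = 0.4419 × 36 = 15.91 in².
F_nw = 0.6 F_EXX = 0.6 × 70 = 42 ksi.
R_n = 42 × 15.91 = 668.1 kips; R_n/Ω = 668.1/2.0 = 334.1 kips.

R_n/Ω ≈ 334 kips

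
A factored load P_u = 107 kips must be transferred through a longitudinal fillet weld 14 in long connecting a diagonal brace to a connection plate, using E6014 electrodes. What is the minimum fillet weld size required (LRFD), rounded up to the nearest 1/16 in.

E60XX → F_EXX = 60 ksi.
Total weld length L = 14 in.
Required throat t_e = P_u / (φ × 0.6 F_EXX × L) = 107 / (0.75 × 0.6 × 60 × 14) = 0.2831 in.
Required leg w = t_e / 0.707 = 0.4004 in → use 7/16 in.

w = 7/16 in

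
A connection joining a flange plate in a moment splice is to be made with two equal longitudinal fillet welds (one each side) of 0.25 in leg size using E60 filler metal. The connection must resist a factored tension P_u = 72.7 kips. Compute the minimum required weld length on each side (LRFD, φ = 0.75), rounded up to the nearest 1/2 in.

L = 8 in on each side

E60XX → F_EXX = 60 ksi.
Throat t_e = 0.707 × 0.25 = 0.1767 in.
φr_n = 0.75 × 0.6 × 60 × 0.1767 = 4.772 kips/in.
L_req = P_u / φr_n = 72.7 / 4.772 = 15.23 in total.
Per side: 15.23 / 2 = 7.617 in.
Round up → use L = 8 in on each side.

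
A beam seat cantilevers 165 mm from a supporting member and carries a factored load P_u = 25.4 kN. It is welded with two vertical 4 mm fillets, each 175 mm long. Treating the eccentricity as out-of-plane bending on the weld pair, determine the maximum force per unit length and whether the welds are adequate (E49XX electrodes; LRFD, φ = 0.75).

f_max ≈ 417 N/mm; adequate

E49XX → F_EXX = 490 MPa.
L_w = 2 × 175 = 350 mm; section modulus (unit throat) S = 2 × L²/6 = 10210 mm².
Direct shear f_v = P/L_w = 25.4×10³/350 = 72.57 N/mm.
Moment M = P × e = 25.4×10³ × 165 = 4191000 N·mm; bending f_b = M/S = 410.5 N/mm.
f_max = √(f_v² + f_b²) = √(72.57² + 410.5²) = 416.9 N/mm.
φr_n = 0.75 × 0.6 × 490 × (0.707 × 4) = 623.6 N/mm → adequate.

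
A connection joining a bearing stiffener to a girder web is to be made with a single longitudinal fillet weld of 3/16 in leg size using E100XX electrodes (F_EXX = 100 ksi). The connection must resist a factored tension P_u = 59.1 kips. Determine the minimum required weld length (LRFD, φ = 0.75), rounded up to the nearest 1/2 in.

Throat t_e = 0.707 × 0.1875 = 0.1326 in.
φr_n = 0.75 × 0.6 × 100 × 0.1326 = 5.965 kips/in.
L_req = P_u / φr_n = 59.1 / 5.965 = 9.907 in total.
Round up → use L = 10 in.

L = 10 in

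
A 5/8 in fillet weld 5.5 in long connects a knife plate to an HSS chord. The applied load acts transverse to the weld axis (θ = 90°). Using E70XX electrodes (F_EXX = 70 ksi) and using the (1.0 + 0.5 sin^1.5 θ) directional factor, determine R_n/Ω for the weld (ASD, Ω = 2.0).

t_e = 0.707 × 0.625 = 0.4419 in; A_we = 0.4419 × 5.5 = 2.43 in².
Directional factor: 1.0 + 0.5 sin^1.5(90°) = 1.5.
F_nw = 0.6 × 70 × 1.5 = 63 ksi.
R_n/Ω = (63 × 2.43) / 2.0 = 76.55 kips.

R_n/Ω ≈ 76.6 kips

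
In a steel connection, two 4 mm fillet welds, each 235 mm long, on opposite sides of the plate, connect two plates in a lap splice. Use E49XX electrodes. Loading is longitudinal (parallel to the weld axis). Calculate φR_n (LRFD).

E49XX → F_EXX = 490 MPa.
Effective throat t_e = 0.707 × 4 = 2.828 mm.
Total length L = 470 mm; A_we = 2.828 × 470 = 1329 mm².
F_nw = 0.6 F_EXX = 0.6 × 490 = 294 MPa.
φR_n = 0.75 × 294 × 1329 × 10⁻³ = 293.1 kN.

φR_n ≈ 293 kN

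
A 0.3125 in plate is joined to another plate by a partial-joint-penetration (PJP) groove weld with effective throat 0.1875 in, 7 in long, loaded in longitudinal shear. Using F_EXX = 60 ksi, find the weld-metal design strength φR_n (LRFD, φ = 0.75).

φR_n ≈ 35.4 kips

Effective throat (given) t_e = 0.1875 in.
A_we = 0.1875 × 7 = 1.312 in².
F_nw = 0.6 F_EXX = 36 ksi.
φR_n = 0.75 × 36 × 1.312 = 35.44 kips.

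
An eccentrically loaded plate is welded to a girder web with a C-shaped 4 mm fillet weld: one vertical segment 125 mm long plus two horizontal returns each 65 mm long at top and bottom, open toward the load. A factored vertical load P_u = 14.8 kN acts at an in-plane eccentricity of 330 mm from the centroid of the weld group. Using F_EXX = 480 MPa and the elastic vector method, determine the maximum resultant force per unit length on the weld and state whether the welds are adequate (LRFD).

Total weld length L_w = 255 mm. Treat welds as unit-width lines.
Centroid: x̄ = 2×65×32.5 / 255 = 16.57 mm from the vertical weld.
Polar moment about centroid: J = I_x + I_y = [125³/12 + 2×65×62.5²] + [125×16.57² + 2(65³/12 + 65×15.93²)] = 783700 mm³.
Direct shear f_v = P/L_w = 14.8×10³ / 255 = 58.04 N/mm (vertical).
Torsion M = P·e = 14.8×10³ × 330 = 4884000 N·mm.
Critical point at (x, y) = (48.43, 62.5) from centroid. f_tx = M·y/J = 389.5 N/mm; f_ty = M·x/J = 301.8 N/mm.
Resultant f_max = √[f_tx² + (f_v + f_ty)²] = √[389.5² + (58.04 + 301.8)²] = 530.3 N/mm.
Capacity per unit length: φr_n = 0.75 × 0.6 × 480 × (0.707 × 4) = 610.8 N/mm.
530.3 ≤ 610.8 → adequate.

f_max ≈ 530 N/mm; adequate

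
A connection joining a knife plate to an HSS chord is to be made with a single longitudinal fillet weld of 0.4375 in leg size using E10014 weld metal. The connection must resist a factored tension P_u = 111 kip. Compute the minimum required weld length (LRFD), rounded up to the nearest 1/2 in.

E100XX → F_EXX = 100 ksi.
Throat t_e = 0.707 × 0.4375 = 0.3093 in.
φr_n = 0.75 × 0.6 × 100 × 0.3093 = 13.92 kip/in.
L_req = P_u / φr_n = 111 / 13.92 = 7.975 in total.
Round up → use L = 8 in.

L = 8 in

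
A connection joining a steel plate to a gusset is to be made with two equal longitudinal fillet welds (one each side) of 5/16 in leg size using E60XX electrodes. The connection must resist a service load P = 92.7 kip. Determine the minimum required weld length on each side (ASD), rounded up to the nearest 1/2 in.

E60XX → F_EXX = 60 ksi.
Throat t_e = 0.707 × 0.3125 = 0.2209 in.
r_n/Ω = (0.6 × 60 × 0.2209) / 2.0 = 3.977 kip/in.
L_req = P / (r_n/Ω) = 92.7 / 3.977 = 23.31 in total.
Per side: 23.31 / 2 = 11.65 in.
Round up → use L = 12 in on each side.

L = 12 in on each side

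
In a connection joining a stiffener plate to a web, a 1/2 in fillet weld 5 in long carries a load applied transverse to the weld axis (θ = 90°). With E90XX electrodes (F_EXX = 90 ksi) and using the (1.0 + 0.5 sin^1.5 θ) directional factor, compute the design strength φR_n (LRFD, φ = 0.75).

φR_n ≈ 107 kips

t_e = 0.707 × 0.5 = 0.3535 in; A_we = 0.3535 × 5 = 1.767 in².
Directional factor: 1.0 + 0.5 sin^1.5(90°) = 1.5.
F_nw = 0.6 × 90 × 1.5 = 81 ksi.
φR_n = 0.75 × 81 × 1.767 = 107.4 kips.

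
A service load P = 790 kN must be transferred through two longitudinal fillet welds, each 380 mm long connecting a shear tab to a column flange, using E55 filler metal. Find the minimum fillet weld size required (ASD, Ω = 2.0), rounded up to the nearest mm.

E55XX → F_EXX = 550 MPa.
Total weld length L = 760 mm.
Required throat t_e = P × Ω / (0.6 F_EXX × L) = 790 × 2.0 / (0.6 × 550 × 760 × 10⁻³) = 6.3 mm.
Required leg w = t_e / 0.707 = 8.911 mm → use 9 mm.

w = 9 mm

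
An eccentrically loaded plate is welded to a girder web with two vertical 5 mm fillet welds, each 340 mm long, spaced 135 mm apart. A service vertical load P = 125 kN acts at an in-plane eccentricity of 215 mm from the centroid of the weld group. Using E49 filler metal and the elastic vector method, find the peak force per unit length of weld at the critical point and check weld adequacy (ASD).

f_max ≈ 602 N/mm; NOT adequate

E49XX → F_EXX = 490 MPa.
Total weld length L_w = 680 mm. Treat welds as unit-width lines.
Polar moment about centroid: J = 2[d³/12 + d(b/2)²] = 2[340³/12 + 340×67.5²] = 9649000 mm³.
Direct shear f_v = P/L_w = 125×10³ / 680 = 183.8 N/mm (vertical).
Torsion M = P·e = 125×10³ × 215 = 26875000 N·mm.
Critical point at (x, y) = (67.5, 170) from centroid. f_tx = M·y/J = 473.5 N/mm; f_ty = M·x/J = 188 N/mm.
Resultant f_max = √[f_tx² + (f_v + f_ty)²] = √[473.5² + (183.8 + 188)²] = 602 N/mm.
Capacity per unit length: r_n/Ω = (1/2.0) × 0.6 × 490 × (0.707 × 5) = 519.6 N/mm.
602 > 519.6 → NOT adequate.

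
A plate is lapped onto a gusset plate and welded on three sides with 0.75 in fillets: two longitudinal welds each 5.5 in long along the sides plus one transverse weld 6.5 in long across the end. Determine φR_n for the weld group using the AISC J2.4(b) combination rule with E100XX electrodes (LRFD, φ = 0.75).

φR_n ≈ 456 kips

E100XX → F_EXX = 100 ksi.
t_e = 0.707 × 0.75 = 0.5302 in.
R_nwl = 0.6 × 100 × 0.5302 × 11 = 350 kips (longitudinal, 2 welds).
R_nwt = 0.6 × 100 × 0.5302 × 6.5 = 206.8 kips (transverse, base value).
(i) R_nwl + R_nwt = 556.8 kips; (ii) 0.85 R_nwl + 1.5 R_nwt = 607.7 kips.
R_n = max = 607.7 kips [governs: (ii)]; φR_n = 455.7 kips.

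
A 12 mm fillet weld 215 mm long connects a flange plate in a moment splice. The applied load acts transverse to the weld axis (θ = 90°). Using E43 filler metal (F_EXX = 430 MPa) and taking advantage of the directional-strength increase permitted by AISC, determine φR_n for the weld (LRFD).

φR_n ≈ 529 kN

t_e = 0.707 × 12 = 8.484 mm; A_we = 8.484 × 215 = 1824 mm².
Directional factor: 1.0 + 0.5 sin^1.5(90°) = 1.5.
F_nw = 0.6 × 430 × 1.5 = 387 MPa.
φR_n = 0.75 × 387 × 1824 × 10⁻³ = 529.4 kN.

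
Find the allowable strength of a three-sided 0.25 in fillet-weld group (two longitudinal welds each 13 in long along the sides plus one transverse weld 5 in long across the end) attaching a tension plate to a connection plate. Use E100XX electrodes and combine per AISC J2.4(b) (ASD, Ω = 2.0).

R_n/Ω ≈ 164 kip

E100XX → F_EXX = 100 ksi.
t_e = 0.707 × 0.25 = 0.1767 in.
R_nwl = 0.6 × 100 × 0.1767 × 26 = 275.7 kip (longitudinal, 2 welds).
R_nwt = 0.6 × 100 × 0.1767 × 5 = 53.02 kip (transverse, base value).
(i) R_nwl + R_nwt = 328.8 kip; (ii) 0.85 R_nwl + 1.5 R_nwt = 313.9 kip.
R_n = max = 328.8 kip [governs: (i)]; R_n/Ω = 164.4 kip.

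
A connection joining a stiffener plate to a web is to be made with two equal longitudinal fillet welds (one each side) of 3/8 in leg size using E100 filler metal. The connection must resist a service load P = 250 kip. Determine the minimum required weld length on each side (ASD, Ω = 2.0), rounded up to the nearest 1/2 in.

E100XX → F_EXX = 100 ksi.
Throat t_e = 0.707 × 0.375 = 0.2651 in.
r_n/Ω = (0.6 × 100 × 0.2651) / 2.0 = 7.954 kip/in.
L_req = P / (r_n/Ω) = 250 / 7.954 = 31.43 in total.
Per side: 31.43 / 2 = 15.72 in.
Round up → use L = 16 in on each side.

L = 16 in on each side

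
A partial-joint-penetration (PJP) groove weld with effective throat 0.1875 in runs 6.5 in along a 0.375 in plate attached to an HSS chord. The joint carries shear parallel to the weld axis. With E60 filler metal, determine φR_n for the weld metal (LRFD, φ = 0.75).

E60XX → F_EXX = 60 ksi.
Effective throat (given) t_e = 0.1875 in.
A_we = 0.1875 × 6.5 = 1.219 in².
F_nw = 0.6 F_EXX = 36 ksi.
φR_n = 0.75 × 36 × 1.219 = 32.91 kip.

φR_n ≈ 32.9 kip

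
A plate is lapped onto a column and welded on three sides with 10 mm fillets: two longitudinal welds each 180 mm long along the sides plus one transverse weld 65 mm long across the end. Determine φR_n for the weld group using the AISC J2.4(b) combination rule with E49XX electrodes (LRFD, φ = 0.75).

E49XX → F_EXX = 490 MPa.
t_e = 0.707 × 10 = 7.07 mm.
R_nwl = 0.6 × 490 × 7.07 × 360 × 10⁻³ = 748.3 kN (longitudinal, 2 welds).
R_nwt = 0.6 × 490 × 7.07 × 65 × 10⁻³ = 135.1 kN (transverse, base value).
(i) R_nwl + R_nwt = 883.4 kN; (ii) 0.85 R_nwl + 1.5 R_nwt = 838.7 kN.
R_n = max = 883.4 kN [governs: (i)]; φR_n = 662.5 kN.

φR_n ≈ 663 kN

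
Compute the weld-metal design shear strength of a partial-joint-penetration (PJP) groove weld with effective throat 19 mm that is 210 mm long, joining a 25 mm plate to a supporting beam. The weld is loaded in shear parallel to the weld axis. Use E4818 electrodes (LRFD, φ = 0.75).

φR_n ≈ 862 kN

E48XX → F_EXX = 480 MPa.
Effective throat (given) t_e = 19 mm.
A_we = 19 × 210 = 3990 mm².
F_nw = 0.6 F_EXX = 288 MPa.
φR_n = 0.75 × 288 × 3990 × 10⁻³ = 861.8 kN.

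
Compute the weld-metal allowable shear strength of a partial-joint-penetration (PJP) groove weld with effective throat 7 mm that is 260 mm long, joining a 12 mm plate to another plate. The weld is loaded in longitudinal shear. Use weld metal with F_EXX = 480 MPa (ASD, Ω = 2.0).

Effective throat (given) t_e = 7 mm.
A_we = 7 × 260 = 1820 mm².
F_nw = 0.6 F_EXX = 288 MPa.
R_n/Ω = (288 × 1820) / 2.0 × 10⁻³ = 262.1 kN.

R_n/Ω ≈ 262 kN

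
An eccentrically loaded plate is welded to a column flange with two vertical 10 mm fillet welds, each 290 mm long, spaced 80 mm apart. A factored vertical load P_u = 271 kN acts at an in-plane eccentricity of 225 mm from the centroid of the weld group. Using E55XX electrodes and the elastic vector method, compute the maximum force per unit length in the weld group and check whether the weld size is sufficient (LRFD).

f_max ≈ 2010 N/mm; NOT adequate

E55XX → F_EXX = 550 MPa.
Total weld length L_w = 580 mm. Treat welds as unit-width lines.
Polar moment about centroid: J = 2[d³/12 + d(b/2)²] = 2[290³/12 + 290×40²] = 4993000 mm³.
Direct shear f_v = P/L_w = 271×10³ / 580 = 467.2 N/mm (vertical).
Torsion M = P·e = 271×10³ × 225 = 60975000 N·mm.
Critical point at (x, y) = (40, 145) from centroid. f_tx = M·y/J = 1771 N/mm; f_ty = M·x/J = 488.5 N/mm.
Resultant f_max = √[f_tx² + (f_v + f_ty)²] = √[1771² + (467.2 + 488.5)²] = 2012 N/mm.
Capacity per unit length: φr_n = 0.75 × 0.6 × 550 × (0.707 × 10) = 1750 N/mm.
2012 > 1750 → NOT adequate.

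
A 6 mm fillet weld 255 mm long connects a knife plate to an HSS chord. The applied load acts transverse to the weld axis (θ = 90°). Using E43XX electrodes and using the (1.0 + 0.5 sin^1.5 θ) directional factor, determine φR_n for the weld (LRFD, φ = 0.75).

φR_n ≈ 314 kN

E43XX → F_EXX = 430 MPa.
t_e = 0.707 × 6 = 4.242 mm; A_we = 4.242 × 255 = 1082 mm².
Directional factor: 1.0 + 0.5 sin^1.5(90°) = 1.5.
F_nw = 0.6 × 430 × 1.5 = 387 MPa.
φR_n = 0.75 × 387 × 1082 × 10⁻³ = 314 kN.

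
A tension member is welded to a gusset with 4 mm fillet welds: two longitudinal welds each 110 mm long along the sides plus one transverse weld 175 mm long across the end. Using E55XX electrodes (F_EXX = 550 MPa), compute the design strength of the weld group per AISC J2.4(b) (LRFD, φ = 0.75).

t_e = 0.707 × 4 = 2.828 mm.
R_nwl = 0.6 × 550 × 2.828 × 220 × 10⁻³ = 205.3 kN (longitudinal, 2 welds).
R_nwt = 0.6 × 550 × 2.828 × 175 × 10⁻³ = 163.3 kN (transverse, base value).
(i) R_nwl + R_nwt = 368.6 kN; (ii) 0.85 R_nwl + 1.5 R_nwt = 419.5 kN.
R_n = max = 419.5 kN [governs: (ii)]; φR_n = 314.6 kN.

φR_n ≈ 315 kN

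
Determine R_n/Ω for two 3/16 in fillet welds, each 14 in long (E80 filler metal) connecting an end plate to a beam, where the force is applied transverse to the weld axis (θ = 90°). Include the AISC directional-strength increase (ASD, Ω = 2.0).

E80XX → F_EXX = 80 ksi.
t_e = 0.707 × 0.1875 = 0.1326 in; A_we = 0.1326 × 28 = 3.712 in².
Directional factor: 1.0 + 0.5 sin^1.5(90°) = 1.5.
F_nw = 0.6 × 80 × 1.5 = 72 ksi.
R_n/Ω = (72 × 3.712) / 2.0 = 133.6 kip.

R_n/Ω ≈ 134 kip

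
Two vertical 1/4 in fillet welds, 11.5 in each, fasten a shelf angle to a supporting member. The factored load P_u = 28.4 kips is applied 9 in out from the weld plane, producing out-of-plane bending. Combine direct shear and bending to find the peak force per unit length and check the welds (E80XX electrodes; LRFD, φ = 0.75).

E80XX → F_EXX = 80 ksi.
L_w = 2 × 11.5 = 23 in; section modulus (unit throat) S = 2 × L²/6 = 44.08 in².
Direct shear f_v = P/L_w = 28.4/23 = 1.235 kip/in.
Moment M = P × e = 28.4 × 9 = 255.6 kip·in; bending f_b = M/S = 5.798 kip/in.
f_max = √(f_v² + f_b²) = √(1.235² + 5.798²) = 5.928 kip/in.
φr_n = 0.75 × 0.6 × 80 × (0.707 × 0.25) = 6.363 kip/in → adequate.

f_max ≈ 5.93 kip/in; adequate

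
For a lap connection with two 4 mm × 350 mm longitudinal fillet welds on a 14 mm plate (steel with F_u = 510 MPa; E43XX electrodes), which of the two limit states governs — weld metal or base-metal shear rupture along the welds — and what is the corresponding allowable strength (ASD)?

E43XX → F_EXX = 430 MPa.
t_e = 0.707 × 4 = 2.828 mm; L = 700 mm.
Weld metal: R_n/Ω = (1/2.0) × 0.6 × 430 × 2.828 × 700 × 10⁻³ = 255.4 kN.
Base metal (shear rupture): R_n/Ω = (1/2.0) × 0.6 × 510 × 14 × 700 × 10⁻³ = 1499 kN.
Governing: weld metal.

R_n/Ω ≈ 255 kN (weld metal governs)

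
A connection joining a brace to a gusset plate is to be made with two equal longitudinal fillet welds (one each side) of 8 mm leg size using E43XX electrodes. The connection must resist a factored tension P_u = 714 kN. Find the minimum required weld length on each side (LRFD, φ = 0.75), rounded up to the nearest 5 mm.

L = 330 mm on each side

E43XX → F_EXX = 430 MPa.
Throat t_e = 0.707 × 8 = 5.656 mm.
φr_n = 0.75 × 0.6 × 430 × 5.656 × 10⁻³ = 1.094 kN/mm.
L_req = P_u / φr_n = 714 / 1.094 = 652.4 mm total.
Per side: 652.4 / 2 = 326.2 mm.
Round up → use L = 330 mm on each side.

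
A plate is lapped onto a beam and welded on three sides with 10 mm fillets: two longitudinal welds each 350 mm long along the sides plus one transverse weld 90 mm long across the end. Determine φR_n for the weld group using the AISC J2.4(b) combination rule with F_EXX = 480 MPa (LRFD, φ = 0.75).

t_e = 0.707 × 10 = 7.07 mm.
R_nwl = 0.6 × 480 × 7.07 × 700 × 10⁻³ = 1425 kN (longitudinal, 2 welds).
R_nwt = 0.6 × 480 × 7.07 × 90 × 10⁻³ = 183.3 kN (transverse, base value).
(i) R_nwl + R_nwt = 1609 kN; (ii) 0.85 R_nwl + 1.5 R_nwt = 1486 kN.
R_n = max = 1609 kN [governs: (i)]; φR_n = 1206 kN.

φR_n ≈ 1210 kN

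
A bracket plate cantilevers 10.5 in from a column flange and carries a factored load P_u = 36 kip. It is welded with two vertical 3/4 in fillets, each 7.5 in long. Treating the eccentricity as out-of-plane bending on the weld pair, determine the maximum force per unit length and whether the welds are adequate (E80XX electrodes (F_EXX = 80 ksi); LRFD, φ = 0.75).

L_w = 2 × 7.5 = 15 in; section modulus (unit throat) S = 2 × L²/6 = 18.75 in².
Direct shear f_v = P/L_w = 36/15 = 2.4 kip/in.
Moment M = P × e = 36 × 10.5 = 378 kip·in; bending f_b = M/S = 20.16 kip/in.
f_max = √(f_v² + f_b²) = √(2.4² + 20.16²) = 20.3 kip/in.
φr_n = 0.75 × 0.6 × 80 × (0.707 × 0.75) = 19.09 kip/in → NOT adequate.

f_max ≈ 20.3 kip/in; NOT adequate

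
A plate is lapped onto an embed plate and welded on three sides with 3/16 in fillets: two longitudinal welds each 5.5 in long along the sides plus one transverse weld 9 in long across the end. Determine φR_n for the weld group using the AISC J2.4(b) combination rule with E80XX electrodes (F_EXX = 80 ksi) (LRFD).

t_e = 0.707 × 0.1875 = 0.1326 in.
R_nwl = 0.6 × 80 × 0.1326 × 11 = 69.99 kip (longitudinal, 2 welds).
R_nwt = 0.6 × 80 × 0.1326 × 9 = 57.27 kip (transverse, base value).
(i) R_nwl + R_nwt = 127.3 kip; (ii) 0.85 R_nwl + 1.5 R_nwt = 145.4 kip.
R_n = max = 145.4 kip [governs: (ii)]; φR_n = 109 kip.

φR_n ≈ 109 kip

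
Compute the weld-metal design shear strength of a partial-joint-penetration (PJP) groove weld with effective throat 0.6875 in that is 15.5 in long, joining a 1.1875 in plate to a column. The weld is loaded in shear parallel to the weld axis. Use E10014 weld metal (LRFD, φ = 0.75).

E100XX → F_EXX = 100 ksi.
Effective throat (given) t_e = 0.6875 in.
A_we = 0.6875 × 15.5 = 10.66 in².
F_nw = 0.6 F_EXX = 60 ksi.
φR_n = 0.75 × 60 × 10.66 = 479.5 kip.

φR_n ≈ 480 kip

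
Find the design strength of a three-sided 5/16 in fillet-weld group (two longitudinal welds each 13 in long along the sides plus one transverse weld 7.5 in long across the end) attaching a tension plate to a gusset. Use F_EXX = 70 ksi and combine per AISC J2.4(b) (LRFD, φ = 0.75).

t_e = 0.707 × 0.3125 = 0.2209 in.
R_nwl = 0.6 × 70 × 0.2209 × 26 = 241.3 kip (longitudinal, 2 welds).
R_nwt = 0.6 × 70 × 0.2209 × 7.5 = 69.6 kip (transverse, base value).
(i) R_nwl + R_nwt = 310.9 kip; (ii) 0.85 R_nwl + 1.5 R_nwt = 309.5 kip.
R_n = max = 310.9 kip [governs: (i)]; φR_n = 233.1 kip.

φR_n ≈ 233 kip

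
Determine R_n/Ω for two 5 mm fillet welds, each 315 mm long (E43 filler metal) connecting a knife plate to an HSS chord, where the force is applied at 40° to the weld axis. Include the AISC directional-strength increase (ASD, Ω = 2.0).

R_n/Ω ≈ 361 kN

E43XX → F_EXX = 430 MPa.
t_e = 0.707 × 5 = 3.535 mm; A_we = 3.535 × 630 = 2227 mm².
Directional factor: 1.0 + 0.5 sin^1.5(40°) = 1.258.
F_nw = 0.6 × 430 × 1.258 = 324.5 MPa.
R_n/Ω = (324.5 × 2227) / 2.0 × 10⁻³ = 361.3 kN.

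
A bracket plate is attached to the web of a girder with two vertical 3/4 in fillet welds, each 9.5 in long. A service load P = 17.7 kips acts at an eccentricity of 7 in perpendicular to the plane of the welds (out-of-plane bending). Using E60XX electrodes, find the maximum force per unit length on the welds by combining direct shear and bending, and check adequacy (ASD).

E60XX → F_EXX = 60 ksi.
L_w = 2 × 9.5 = 19 in; section modulus (unit throat) S = 2 × L²/6 = 30.08 in².
Direct shear f_v = P/L_w = 17.7/19 = 0.9316 kip/in.
Moment M = P × e = 17.7 × 7 = 123.9 kip·in; bending f_b = M/S = 4.119 kip/in.
f_max = √(f_v² + f_b²) = √(0.9316² + 4.119²) = 4.223 kip/in.
r_n/Ω = (1/2.0) × 0.6 × 60 × (0.707 × 0.75) = 9.544 kip/in → adequate.

f_max ≈ 4.22 kip/in; adequate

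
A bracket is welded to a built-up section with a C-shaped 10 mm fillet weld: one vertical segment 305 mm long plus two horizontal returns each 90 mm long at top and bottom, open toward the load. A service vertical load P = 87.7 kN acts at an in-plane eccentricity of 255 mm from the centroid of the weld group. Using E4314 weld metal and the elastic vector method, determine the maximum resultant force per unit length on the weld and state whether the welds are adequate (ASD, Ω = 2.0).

E43XX → F_EXX = 430 MPa.
Total weld length L_w = 485 mm. Treat welds as unit-width lines.
Centroid: x̄ = 2×90×45 / 485 = 16.7 mm from the vertical weld.
Polar moment about centroid: J = I_x + I_y = [305³/12 + 2×90×152.5²] + [305×16.7² + 2(90³/12 + 90×28.3²)] = 6901000 mm³.
Direct shear f_v = P/L_w = 87.7×10³ / 485 = 180.8 N/mm (vertical).
Torsion M = P·e = 87.7×10³ × 255 = 22364000 N·mm.
Critical point at (x, y) = (73.3, 152.5) from centroid. f_tx = M·y/J = 494.2 N/mm; f_ty = M·x/J = 237.5 N/mm.
Resultant f_max = √[f_tx² + (f_v + f_ty)²] = √[494.2² + (180.8 + 237.5)²] = 647.5 N/mm.
Capacity per unit length: r_n/Ω = (1/2.0) × 0.6 × 430 × (0.707 × 10) = 912 N/mm.
647.5 ≤ 912 → adequate.

f_max ≈ 647 N/mm; adequate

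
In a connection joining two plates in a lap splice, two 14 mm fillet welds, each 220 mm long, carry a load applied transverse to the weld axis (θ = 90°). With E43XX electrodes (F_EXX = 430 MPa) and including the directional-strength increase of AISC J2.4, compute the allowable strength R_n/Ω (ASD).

t_e = 0.707 × 14 = 9.898 mm; A_we = 9.898 × 440 = 4355 mm².
Directional factor: 1.0 + 0.5 sin^1.5(90°) = 1.5.
F_nw = 0.6 × 430 × 1.5 = 387 MPa.
R_n/Ω = (387 × 4355) / 2.0 × 10⁻³ = 842.7 kN.

R_n/Ω ≈ 843 kN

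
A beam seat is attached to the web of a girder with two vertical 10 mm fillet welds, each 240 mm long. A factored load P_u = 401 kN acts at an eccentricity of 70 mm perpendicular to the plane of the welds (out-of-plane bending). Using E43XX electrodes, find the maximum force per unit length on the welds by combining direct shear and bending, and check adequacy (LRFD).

E43XX → F_EXX = 430 MPa.
L_w = 2 × 240 = 480 mm; section modulus (unit throat) S = 2 × L²/6 = 19200 mm².
Direct shear f_v = P/L_w = 401×10³/480 = 835.4 N/mm.
Moment M = P × e = 401×10³ × 70 = 28070000 N·mm; bending f_b = M/S = 1462 N/mm.
f_max = √(f_v² + f_b²) = √(835.4² + 1462²) = 1684 N/mm.
φr_n = 0.75 × 0.6 × 430 × (0.707 × 10) = 1368 N/mm → NOT adequate.

f_max ≈ 1680 N/mm; NOT adequate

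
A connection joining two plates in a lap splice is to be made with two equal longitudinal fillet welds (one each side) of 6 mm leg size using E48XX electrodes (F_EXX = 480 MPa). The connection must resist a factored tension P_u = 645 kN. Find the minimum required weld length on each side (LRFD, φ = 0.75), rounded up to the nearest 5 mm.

Throat t_e = 0.707 × 6 = 4.242 mm.
φr_n = 0.75 × 0.6 × 480 × 4.242 × 10⁻³ = 0.9163 kN/mm.
L_req = P_u / φr_n = 645 / 0.9163 = 703.9 mm total.
Per side: 703.9 / 2 = 352 mm.
Round up → use L = 355 mm on each side.

L = 355 mm on each side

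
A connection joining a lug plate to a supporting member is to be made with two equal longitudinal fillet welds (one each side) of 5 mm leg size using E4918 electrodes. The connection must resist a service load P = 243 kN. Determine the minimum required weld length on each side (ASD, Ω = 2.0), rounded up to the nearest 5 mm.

L = 235 mm on each side

E49XX → F_EXX = 490 MPa.
Throat t_e = 0.707 × 5 = 3.535 mm.
r_n/Ω = (0.6 × 490 × 3.535) / 2.0 = 519.6 N/mm = 0.5196 kN/mm.
L_req = P / (r_n/Ω) = 243 / 0.5196 = 467.6 mm total.
Per side: 467.6 / 2 = 233.8 mm.
Round up → use L = 235 mm on each side.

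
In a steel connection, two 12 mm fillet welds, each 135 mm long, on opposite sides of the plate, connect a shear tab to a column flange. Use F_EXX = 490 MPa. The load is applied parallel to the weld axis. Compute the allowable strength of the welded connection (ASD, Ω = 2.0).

R_n/Ω ≈ 337 kN

Effective throat t_e = 0.707 × 12 = 8.484 mm.
Total length L = 270 mm; A_we = 8.484 × 270 = 2291 mm².
F_nw = 0.6 F_EXX = 0.6 × 490 = 294 MPa.
R_n = 294 × 2291 × 10⁻³ = 673.5 kN; R_n/Ω = 673.5/2.0 = 336.7 kN.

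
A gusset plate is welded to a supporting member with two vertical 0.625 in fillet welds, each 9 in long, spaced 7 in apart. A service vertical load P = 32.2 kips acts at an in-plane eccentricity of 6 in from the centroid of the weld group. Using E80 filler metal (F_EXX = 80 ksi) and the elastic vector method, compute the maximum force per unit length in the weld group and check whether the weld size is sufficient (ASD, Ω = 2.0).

Total weld length L_w = 18 in. Treat welds as unit-width lines.
Polar moment about centroid: J = 2[d³/12 + d(b/2)²] = 2[9³/12 + 9×3.5²] = 342 in³.
Direct shear f_v = P/L_w = 32.2 / 18 = 1.789 kip/in (vertical).
Torsion M = P·e = 32.2 × 6 = 193.2 kip·in.
Critical point at (x, y) = (3.5, 4.5) from centroid. f_tx = M·y/J = 2.542 kip/in; f_ty = M·x/J = 1.977 kip/in.
Resultant f_max = √[f_tx² + (f_v + f_ty)²] = √[2.542² + (1.789 + 1.977)²] = 4.544 kip/in.
Capacity per unit length: r_n/Ω = (1/2.0) × 0.6 × 80 × (0.707 × 0.625) = 10.6 kip/in.
4.544 ≤ 10.6 → adequate.

f_max ≈ 4.54 kip/in; adequate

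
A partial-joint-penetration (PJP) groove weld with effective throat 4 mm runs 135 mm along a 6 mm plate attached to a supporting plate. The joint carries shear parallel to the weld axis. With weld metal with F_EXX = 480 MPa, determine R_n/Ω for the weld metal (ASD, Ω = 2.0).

R_n/Ω ≈ 77.8 kN

Effective throat (given) t_e = 4 mm.
A_we = 4 × 135 = 540 mm².
F_nw = 0.6 F_EXX = 288 MPa.
R_n/Ω = (288 × 540) / 2.0 × 10⁻³ = 77.76 kN.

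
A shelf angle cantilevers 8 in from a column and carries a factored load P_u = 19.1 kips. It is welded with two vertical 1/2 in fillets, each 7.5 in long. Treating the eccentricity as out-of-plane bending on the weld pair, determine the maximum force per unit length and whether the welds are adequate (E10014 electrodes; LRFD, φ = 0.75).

E100XX → F_EXX = 100 ksi.
L_w = 2 × 7.5 = 15 in; section modulus (unit throat) S = 2 × L²/6 = 18.75 in².
Direct shear f_v = P/L_w = 19.1/15 = 1.273 kip/in.
Moment M = P × e = 19.1 × 8 = 152.8 kip·in; bending f_b = M/S = 8.149 kip/in.
f_max = √(f_v² + f_b²) = √(1.273² + 8.149²) = 8.248 kip/in.
φr_n = 0.75 × 0.6 × 100 × (0.707 × 0.5) = 15.91 kip/in → adequate.

f_max ≈ 8.25 kip/in; adequate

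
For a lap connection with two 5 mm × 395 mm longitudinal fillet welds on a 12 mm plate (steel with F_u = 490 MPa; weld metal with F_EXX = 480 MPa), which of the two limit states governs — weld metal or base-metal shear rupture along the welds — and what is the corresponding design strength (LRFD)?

t_e = 0.707 × 5 = 3.535 mm; L = 790 mm.
Weld metal: φR_n = 0.75 × 0.6 × 480 × 3.535 × 790 × 10⁻³ = 603.2 kN.
Base metal (shear rupture): φR_n = 0.75 × 0.6 × 490 × 12 × 790 × 10⁻³ = 2090 kN.
Governing: weld metal.

φR_n ≈ 603 kN (weld metal governs)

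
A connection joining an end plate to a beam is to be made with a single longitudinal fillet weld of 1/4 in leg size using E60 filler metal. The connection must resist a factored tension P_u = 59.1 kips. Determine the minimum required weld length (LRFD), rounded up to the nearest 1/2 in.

L = 12.5 in

E60XX → F_EXX = 60 ksi.
Throat t_e = 0.707 × 0.25 = 0.1767 in.
φr_n = 0.75 × 0.6 × 60 × 0.1767 = 4.772 kips/in.
L_req = P_u / φr_n = 59.1 / 4.772 = 12.38 in total.
Round up → use L = 12.5 in.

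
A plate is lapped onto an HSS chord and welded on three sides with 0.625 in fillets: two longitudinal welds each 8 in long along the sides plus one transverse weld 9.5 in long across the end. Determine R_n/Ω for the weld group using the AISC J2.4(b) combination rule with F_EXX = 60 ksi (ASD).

R_n/Ω ≈ 222 kips

t_e = 0.707 × 0.625 = 0.4419 in.
R_nwl = 0.6 × 60 × 0.4419 × 16 = 254.5 kips (longitudinal, 2 welds).
R_nwt = 0.6 × 60 × 0.4419 × 9.5 = 151.1 kips (transverse, base value).
(i) R_nwl + R_nwt = 405.6 kips; (ii) 0.85 R_nwl + 1.5 R_nwt = 443 kips.
R_n = max = 443 kips [governs: (ii)]; R_n/Ω = 221.5 kips.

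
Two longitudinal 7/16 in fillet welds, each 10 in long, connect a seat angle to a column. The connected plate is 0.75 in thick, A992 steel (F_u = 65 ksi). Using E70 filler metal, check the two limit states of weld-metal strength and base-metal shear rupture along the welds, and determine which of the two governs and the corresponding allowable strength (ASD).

R_n/Ω ≈ 130 kips (weld metal governs)

E70XX → F_EXX = 70 ksi.
t_e = 0.707 × 0.4375 = 0.3093 in; L = 20 in.
Weld metal: R_n/Ω = (1/2.0) × 0.6 × 70 × 0.3093 × 20 = 129.9 kips.
Base metal (shear rupture): R_n/Ω = (1/2.0) × 0.6 × 65 × 0.75 × 20 = 292.5 kips.
Governing: weld metal.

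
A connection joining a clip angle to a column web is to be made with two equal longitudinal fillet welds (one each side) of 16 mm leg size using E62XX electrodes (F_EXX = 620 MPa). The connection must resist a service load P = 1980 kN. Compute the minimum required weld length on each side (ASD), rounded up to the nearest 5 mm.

Throat t_e = 0.707 × 16 = 11.31 mm.
r_n/Ω = (0.6 × 620 × 11.31) / 2.0 = 2104 N/mm = 2.104 kN/mm.
L_req = P / (r_n/Ω) = 1980 / 2.104 = 941.1 mm total.
Per side: 941.1 / 2 = 470.5 mm.
Round up → use L = 475 mm on each side.

L = 475 mm on each side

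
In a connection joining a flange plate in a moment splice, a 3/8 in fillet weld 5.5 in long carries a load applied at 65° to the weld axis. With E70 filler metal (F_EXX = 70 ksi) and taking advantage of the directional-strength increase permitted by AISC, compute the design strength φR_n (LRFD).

t_e = 0.707 × 0.375 = 0.2651 in; A_we = 0.2651 × 5.5 = 1.458 in².
Directional factor: 1.0 + 0.5 sin^1.5(65°) = 1.431.
F_nw = 0.6 × 70 × 1.431 = 60.12 ksi.
φR_n = 0.75 × 60.12 × 1.458 = 65.75 kips.

φR_n ≈ 65.7 kips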